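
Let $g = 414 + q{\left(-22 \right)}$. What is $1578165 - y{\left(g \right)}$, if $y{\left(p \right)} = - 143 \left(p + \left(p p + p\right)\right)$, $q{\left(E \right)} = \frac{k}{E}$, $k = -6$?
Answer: $\frac{288624354}{11} \approx 2.6239 \cdot 10^{7}$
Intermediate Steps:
$q{\left(E \right)} = - \frac{6}{E}$
$g = \frac{4557}{11}$ ($g = 414 - \frac{6}{-22} = 414 - - \frac{3}{11} = 414 + \frac{3}{11} = \frac{4557}{11} \approx 414.27$)
$y{\left(p \right)} = - 286 p - 143 p^{2}$ ($y{\left(p \right)} = - 143 \left(p + \left(p^{2} + p\right)\right) = - 143 \left(p + \left(p + p^{2}\right)\right) = - 143 \left(p^{2} + 2 p\right) = - 286 p - 143 p^{2}$)
$1578165 - y{\left(g \right)} = 1578165 - \left(-143\right) \frac{4557}{11} \left(2 + \frac{4557}{11}\right) = 1578165 - \left(-143\right) \frac{4557}{11} \cdot \frac{4579}{11} = 1578165 - - \frac{271264539}{11} = 1578165 + \frac{271264539}{11} = \frac{288624354}{11}$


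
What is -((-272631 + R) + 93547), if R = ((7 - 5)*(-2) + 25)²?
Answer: 178643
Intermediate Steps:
R = 441 (R = (2*(-2) + 25)² = (-4 + 25)² = 21² = 441)
-((-272631 + R) + 93547) = -((-272631 + 441) + 93547) = -(-272190 + 93547) = -1*(-178643) = 178643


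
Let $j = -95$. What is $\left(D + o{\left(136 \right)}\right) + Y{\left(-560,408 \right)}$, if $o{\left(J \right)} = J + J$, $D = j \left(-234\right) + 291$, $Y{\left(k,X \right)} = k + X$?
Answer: $22641$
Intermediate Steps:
$Y{\left(k,X \right)} = X + k$
$D = 22521$ ($D = \left(-95\right) \left(-234\right) + 291 = 22230 + 291 = 22521$)
$o{\left(J \right)} = 2 J$
$\left(D + o{\left(136 \right)}\right) + Y{\left(-560,408 \right)} = \left(22521 + 2 \cdot 136\right) + \left(408 - 560\right) = \left(22521 + 272\right) - 152 = 22793 - 152 = 22641$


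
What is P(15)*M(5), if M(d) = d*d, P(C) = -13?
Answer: -325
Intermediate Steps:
M(d) = d²
P(15)*M(5) = -13*5² = -13*25 = -325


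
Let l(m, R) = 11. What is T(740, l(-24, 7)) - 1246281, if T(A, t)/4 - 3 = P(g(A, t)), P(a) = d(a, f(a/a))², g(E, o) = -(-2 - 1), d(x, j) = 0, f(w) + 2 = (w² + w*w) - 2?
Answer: -1246269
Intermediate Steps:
f(w) = -4 + 2*w² (f(w) = -2 + ((w² + w*w) - 2) = -2 + ((w² + w²) - 2) = -2 + (2*w² - 2) = -2 + (-2 + 2*w²) = -4 + 2*w²)
g(E, o) = 3 (g(E, o) = -1*(-3) = 3)
P(a) = 0 (P(a) = 0² = 0)
T(A, t) = 12 (T(A, t) = 12 + 4*0 = 12 + 0 = 12)
T(740, l(-24, 7)) - 1246281 = 12 - 1246281 = -1246269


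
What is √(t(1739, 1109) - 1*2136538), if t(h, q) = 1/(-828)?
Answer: I*√40688229695/138 ≈ 1461.7*I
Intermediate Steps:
t(h, q) = -1/828
√(t(1739, 1109) - 1*2136538) = √(-1/828 - 1*2136538) = √(-1/828 - 2136538) = √(-1769053465/828) = I*√40688229695/138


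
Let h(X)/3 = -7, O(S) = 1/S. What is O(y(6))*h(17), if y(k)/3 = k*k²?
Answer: -7/216 ≈ -0.032407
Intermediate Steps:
y(k) = 3*k³ (y(k) = 3*(k*k²) = 3*k³)
h(X) = -21 (h(X) = 3*(-7) = -21)
O(y(6))*h(17) = -21/(3*6³) = -21/(3*216) = -21/648 = (1/648)*(-21) = -7/216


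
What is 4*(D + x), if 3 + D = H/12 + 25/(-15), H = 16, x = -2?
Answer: -64/3 ≈ -21.333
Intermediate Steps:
D = -10/3 (D = -3 + (16/12 + 25/(-15)) = -3 + (16*(1/12) + 25*(-1/15)) = -3 + (4/3 - 5/3) = -3 - ⅓ = -10/3 ≈ -3.3333)
4*(D + x) = 4*(-10/3 - 2) = 4*(-16/3) = -64/3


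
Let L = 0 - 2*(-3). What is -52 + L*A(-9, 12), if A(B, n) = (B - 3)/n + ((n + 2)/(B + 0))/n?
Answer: -529/9 ≈ -58.778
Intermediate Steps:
A(B, n) = (-3 + B)/n + (2 + n)/(B*n) (A(B, n) = (-3 + B)/n + ((2 + n)/B)/n = (-3 + B)/n + (2 + n)/(B*n))
L = 6 (L = 0 + 6 = 6)
-52 + L*A(-9, 12) = -52 + 6*((2 + 12 - 9*(-3 - 9))/(-9*12)) = -52 + 6*(-⅑*1/12*(2 + 12 - 9*(-12))) = -52 + 6*(-⅑*1/12*(2 + 12 + 108)) = -52 + 6*(-⅑*1/12*122) = -52 + 6*(-61/54) = -52 - 61/9 = -529/9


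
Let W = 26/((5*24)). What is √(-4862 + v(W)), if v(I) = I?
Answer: I*√4375605/30 ≈ 69.726*I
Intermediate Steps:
W = 13/60 (W = 26/120 = 26*(1/120) = 13/60 ≈ 0.21667)
√(-4862 + v(W)) = √(-4862 + 13/60) = √(-291707/60) = I*√4375605/30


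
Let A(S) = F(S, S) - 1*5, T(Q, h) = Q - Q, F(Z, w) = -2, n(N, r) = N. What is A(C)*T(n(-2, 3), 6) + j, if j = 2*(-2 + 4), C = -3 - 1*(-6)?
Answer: 4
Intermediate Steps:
C = 3 (C = -3 + 6 = 3)
T(Q, h) = 0
A(S) = -7 (A(S) = -2 - 1*5 = -2 - 5 = -7)
j = 4 (j = 2*2 = 4)
A(C)*T(n(-2, 3), 6) + j = -7*0 + 4 = 0 + 4 = 4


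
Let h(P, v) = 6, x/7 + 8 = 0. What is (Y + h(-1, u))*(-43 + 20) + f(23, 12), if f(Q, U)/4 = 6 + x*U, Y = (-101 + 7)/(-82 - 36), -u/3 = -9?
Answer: -166399/59 ≈ -2820.3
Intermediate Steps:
u = 27 (u = -3*(-9) = 27)
x = -56 (x = -56 + 7*0 = -56 + 0 = -56)
Y = 47/59 (Y = -94/(-118) = -94*(-1/118) = 47/59 ≈ 0.79661)
f(Q, U) = 24 - 224*U (f(Q, U) = 4*(6 - 56*U) = 24 - 224*U)
(Y + h(-1, u))*(-43 + 20) + f(23, 12) = (47/59 + 6)*(-43 + 20) + (24 - 224*12) = (401/59)*(-23) + (24 - 2688) = -9223/59 - 2664 = -166399/59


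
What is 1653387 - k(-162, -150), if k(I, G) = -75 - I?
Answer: 1653300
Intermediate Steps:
1653387 - k(-162, -150) = 1653387 - (-75 - 1*(-162)) = 1653387 - (-75 + 162) = 1653387 - 1*87 = 1653387 - 87 = 1653300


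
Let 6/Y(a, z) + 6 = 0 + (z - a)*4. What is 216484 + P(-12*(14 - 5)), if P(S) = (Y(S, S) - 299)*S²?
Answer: -3282716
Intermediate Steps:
Y(a, z) = 6/(-6 - 4*a + 4*z) (Y(a, z) = 6/(-6 + (0 + (z - a)*4)) = 6/(-6 + (0 + (-4*a + 4*z))) = 6/(-6 + (-4*a + 4*z)) = 6/(-6 - 4*a + 4*z))
P(S) = -300*S² (P(S) = (3/(-3 - 2*S + 2*S) - 299)*S² = (3/(-3) - 299)*S² = (3*(-⅓) - 299)*S² = (-1 - 299)*S² = -300*S²)
216484 + P(-12*(14 - 5)) = 216484 - 300*144*(14 - 5)² = 216484 - 300*(-12*9)² = 216484 - 300*(-108)² = 216484 - 300*11664 = 216484 - 3499200 = -3282716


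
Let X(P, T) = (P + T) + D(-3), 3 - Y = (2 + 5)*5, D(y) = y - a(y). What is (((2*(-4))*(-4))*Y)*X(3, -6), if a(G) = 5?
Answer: 11264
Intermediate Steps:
D(y) = -5 + y (D(y) = y - 1*5 = y - 5 = -5 + y)
Y = -32 (Y = 3 - (2 + 5)*5 = 3 - 7*5 = 3 - 1*35 = 3 - 35 = -32)
X(P, T) = -8 + P + T (X(P, T) = (P + T) + (-5 - 3) = (P + T) - 8 = -8 + P + T)
(((2*(-4))*(-4))*Y)*X(3, -6) = (((2*(-4))*(-4))*(-32))*(-8 + 3 - 6) = (-8*(-4)*(-32))*(-11) = (32*(-32))*(-11) = -1024*(-11) = 11264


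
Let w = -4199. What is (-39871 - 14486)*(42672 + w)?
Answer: -2091276861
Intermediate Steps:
(-39871 - 14486)*(42672 + w) = (-39871 - 14486)*(42672 - 4199) = -54357*38473 = -2091276861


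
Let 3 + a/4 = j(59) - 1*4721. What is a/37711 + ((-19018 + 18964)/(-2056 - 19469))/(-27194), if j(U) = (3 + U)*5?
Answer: -1722492773999/3679027650725 ≈ -0.46819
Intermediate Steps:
j(U) = 15 + 5*U
a = -17656 (a = -12 + 4*((15 + 5*59) - 1*4721) = -12 + 4*((15 + 295) - 4721) = -12 + 4*(310 - 4721) = -12 + 4*(-4411) = -12 - 17644 = -17656)
a/37711 + ((-19018 + 18964)/(-2056 - 19469))/(-27194) = -17656/37711 + ((-19018 + 18964)/(-2056 - 19469))/(-27194) = -17656*1/37711 - 54/(-21525)*(-1/27194) = -17656/37711 - 54*(-1/21525)*(-1/27194) = -17656/37711 + (18/7175)*(-1/27194) = -17656/37711 - 9/97558475 = -1722492773999/3679027650725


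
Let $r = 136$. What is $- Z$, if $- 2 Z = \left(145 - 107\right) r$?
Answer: $2584$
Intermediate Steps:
$Z = -2584$ ($Z = - \frac{\left(145 - 107\right) 136}{2} = - \frac{38 \cdot 136}{2} = \left(- \frac{1}{2}\right) 5168 = -2584$)
$- Z = \left(-1\right) \left(-2584\right) = 2584$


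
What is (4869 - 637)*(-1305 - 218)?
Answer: -6445336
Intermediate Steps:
(4869 - 637)*(-1305 - 218) = 4232*(-1523) = -6445336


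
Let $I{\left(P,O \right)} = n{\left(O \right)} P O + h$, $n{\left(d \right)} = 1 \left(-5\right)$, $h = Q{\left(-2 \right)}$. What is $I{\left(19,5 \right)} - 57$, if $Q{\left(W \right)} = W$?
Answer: $-534$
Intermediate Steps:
$h = -2$
$n{\left(d \right)} = -5$
$I{\left(P,O \right)} = -2 - 5 O P$ ($I{\left(P,O \right)} = - 5 P O - 2 = - 5 O P - 2 = -2 - 5 O P$)
$I{\left(19,5 \right)} - 57 = \left(-2 - 25 \cdot 19\right) - 57 = \left(-2 - 475\right) - 57 = -477 - 57 = -534$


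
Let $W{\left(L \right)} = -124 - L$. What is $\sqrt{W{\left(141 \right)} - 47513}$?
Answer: $i \sqrt{47778} \approx 218.58 i$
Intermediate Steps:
$\sqrt{W{\left(141 \right)} - 47513} = \sqrt{\left(-124 - 141\right) - 47513} = \sqrt{-265 - 47513} = \sqrt{-47778} = i \sqrt{47778}$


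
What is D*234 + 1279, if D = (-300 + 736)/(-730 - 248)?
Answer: 191473/163 ≈ 1174.7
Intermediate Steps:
D = -218/489 (D = 436/(-978) = 436*(-1/978) = -218/489 ≈ -0.44581)
D*234 + 1279 = -218/489*234 + 1279 = -17004/163 + 1279 = 191473/163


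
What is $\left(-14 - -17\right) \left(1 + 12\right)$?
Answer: $39$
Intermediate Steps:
$\left(-14 - -17\right) \left(1 + 12\right) = \left(-14 + 17\right) 13 = 3 \cdot 13 = 39$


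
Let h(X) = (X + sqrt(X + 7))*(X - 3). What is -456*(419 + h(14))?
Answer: -261288 - 5016*sqrt(21) ≈ -2.8427e+5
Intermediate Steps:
h(X) = (-3 + X)*(X + sqrt(7 + X)) (h(X) = (X + sqrt(7 + X))*(-3 + X) = (-3 + X)*(X + sqrt(7 + X)))
-456*(419 + h(14)) = -456*(419 + (14**2 - 3*14 - 3*sqrt(7 + 14) + 14*sqrt(7 + 14))) = -456*(419 + (196 - 42 - 3*sqrt(21) + 14*sqrt(21))) = -456*(419 + (154 + 11*sqrt(21))) = -456*(573 + 11*sqrt(21)) = -261288 - 5016*sqrt(21)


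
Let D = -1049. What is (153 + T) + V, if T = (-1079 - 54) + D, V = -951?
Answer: -2980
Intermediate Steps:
T = -2182 (T = (-1079 - 54) - 1049 = -1133 - 1049 = -2182)
(153 + T) + V = (153 - 2182) - 951 = -2029 - 951 = -2980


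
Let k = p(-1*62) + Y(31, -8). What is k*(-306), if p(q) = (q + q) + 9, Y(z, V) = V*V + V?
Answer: 18054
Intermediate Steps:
Y(z, V) = V + V² (Y(z, V) = V² + V = V + V²)
p(q) = 9 + 2*q (p(q) = 2*q + 9 = 9 + 2*q)
k = -59 (k = (9 + 2*(-1*62)) - 8*(1 - 8) = (9 + 2*(-62)) - 8*(-7) = (9 - 124) + 56 = -115 + 56 = -59)
k*(-306) = -59*(-306) = 18054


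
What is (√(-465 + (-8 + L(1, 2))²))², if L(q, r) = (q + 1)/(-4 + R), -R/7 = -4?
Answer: -57935/144 ≈ -402.33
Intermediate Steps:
R = 28 (R = -7*(-4) = 28)
L(q, r) = 1/24 + q/24 (L(q, r) = (q + 1)/(-4 + 28) = (1 + q)/24 = (1 + q)*(1/24) = 1/24 + q/24)
(√(-465 + (-8 + L(1, 2))²))² = (√(-465 + (-8 + (1/24 + (1/24)*1))²))² = (√(-465 + (-8 + (1/24 + 1/24))²))² = (√(-465 + (-8 + 1/12)²))² = (√(-465 + (-95/12)²))² = (√(-465 + 9025/144))² = (√(-57935/144))² = (I*√57935/12)² = -57935/144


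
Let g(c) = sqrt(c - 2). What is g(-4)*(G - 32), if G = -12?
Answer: -44*I*sqrt(6) ≈ -107.78*I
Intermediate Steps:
g(c) = sqrt(-2 + c)
g(-4)*(G - 32) = sqrt(-2 - 4)*(-12 - 32) = sqrt(-6)*(-44) = (I*sqrt(6))*(-44) = -44*I*sqrt(6)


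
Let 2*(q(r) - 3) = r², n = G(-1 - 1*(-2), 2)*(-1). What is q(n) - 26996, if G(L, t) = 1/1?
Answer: -53985/2 ≈ -26993.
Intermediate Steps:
G(L, t) = 1
n = -1 (n = 1*(-1) = -1)
q(r) = 3 + r²/2
q(n) - 26996 = (3 + (½)*(-1)²) - 26996 = (3 + (½)*1) - 26996 = (3 + ½) - 26996 = 7/2 - 26996 = -53985/2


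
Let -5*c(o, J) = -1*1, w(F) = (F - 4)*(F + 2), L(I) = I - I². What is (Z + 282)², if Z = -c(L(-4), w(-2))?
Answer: 1985281/25 ≈ 79411.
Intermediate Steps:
w(F) = (-4 + F)*(2 + F)
c(o, J) = ⅕ (c(o, J) = -(-1)/5 = -⅕*(-1) = ⅕)
Z = -⅕ (Z = -1*⅕ = -⅕ ≈ -0.20000)
(Z + 282)² = (-⅕ + 282)² = (1409/5)² = 1985281/25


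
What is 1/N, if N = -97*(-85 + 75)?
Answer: 1/970 ≈ 0.0010309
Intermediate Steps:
N = 970 (N = -97*(-10) = 970)
1/N = 1/970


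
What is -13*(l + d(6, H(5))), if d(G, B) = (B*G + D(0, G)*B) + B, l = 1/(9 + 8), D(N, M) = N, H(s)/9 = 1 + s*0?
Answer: -13936/17 ≈ -819.76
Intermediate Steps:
H(s) = 9 (H(s) = 9*(1 + s*0) = 9*(1 + 0) = 9*1 = 9)
l = 1/17 ≈ 0.058824
d(G, B) = B + B*G (d(G, B) = (B*G + 0*B) + B = (B*G + 0) + B = B*G + B = B + B*G)
-13*(l + d(6, H(5))) = -13*(1/17 + 9*(1 + 6)) = -13*(1/17 + 9*7) = -13*(1/17 + 63) = -13*1072/17 = -13936/17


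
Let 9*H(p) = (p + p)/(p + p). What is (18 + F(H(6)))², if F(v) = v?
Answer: 26569/81 ≈ 328.01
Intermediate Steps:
H(p) = ⅑ (H(p) = ((p + p)/(p + p))/9 = ((2*p)/((2*p)))/9 = ((2*p)*(1/(2*p)))/9 = (⅑)*1 = ⅑)
(18 + F(H(6)))² = (18 + ⅑)² = (163/9)² = 26569/81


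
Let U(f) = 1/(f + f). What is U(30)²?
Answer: 1/3600 ≈ 0.00027778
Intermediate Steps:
U(f) = 1/(2*f)
U(30)² = ((½)/30)² = ((½)*(1/30))² = (1/60)² = 1/3600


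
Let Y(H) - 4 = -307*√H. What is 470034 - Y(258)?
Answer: 470030 + 307*√258 ≈ 4.7496e+5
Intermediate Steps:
Y(H) = 4 - 307*√H
470034 - Y(258) = 470034 - (4 - 307*√258) = 470034 + (-4 + 307*√258) = 470030 + 307*√258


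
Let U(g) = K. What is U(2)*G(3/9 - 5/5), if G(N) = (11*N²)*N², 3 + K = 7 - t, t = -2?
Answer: 352/27 ≈ 13.037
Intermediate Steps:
K = 6 (K = -3 + (7 - 1*(-2)) = -3 + (7 + 2) = -3 + 9 = 6)
U(g) = 6
G(N) = 11*N⁴
U(2)*G(3/9 - 5/5) = 6*(11*(3/9 - 5/5)⁴) = 6*(11*(3*(⅑) - 5*⅕)⁴) = 6*(11*(⅓ - 1)⁴) = 6*(11*(-⅔)⁴) = 6*(11*(16/81)) = 6*(176/81) = 352/27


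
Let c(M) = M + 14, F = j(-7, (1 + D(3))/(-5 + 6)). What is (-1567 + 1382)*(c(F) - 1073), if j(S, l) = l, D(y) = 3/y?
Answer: 195545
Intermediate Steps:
F = 2 (F = (1 + 3/3)/(-5 + 6) = (1 + 3*(⅓))/1 = (1 + 1)*1 = 2*1 = 2)
c(M) = 14 + M
(-1567 + 1382)*(c(F) - 1073) = (-1567 + 1382)*((14 + 2) - 1073) = -185*(16 - 1073) = -185*(-1057) = 195545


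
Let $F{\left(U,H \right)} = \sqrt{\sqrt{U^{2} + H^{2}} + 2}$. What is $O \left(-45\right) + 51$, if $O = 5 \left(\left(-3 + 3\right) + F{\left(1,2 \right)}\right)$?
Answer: $51 - 225 \sqrt{2 + \sqrt{5}} \approx -412.09$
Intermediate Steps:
$F{\left(U,H \right)} = \sqrt{2 + \sqrt{H^{2} + U^{2}}}$ ($F{\left(U,H \right)} = \sqrt{\sqrt{H^{2} + U^{2}} + 2} = \sqrt{2 + \sqrt{H^{2} + U^{2}}}$)
$O = 5 \sqrt{2 + \sqrt{5}}$ ($O = 5 \left(\left(-3 + 3\right) + \sqrt{2 + \sqrt{2^{2} + 1^{2}}}\right) = 5 \left(0 + \sqrt{2 + \sqrt{4 + 1}}\right) = 5 \left(0 + \sqrt{2 + \sqrt{5}}\right) = 5 \sqrt{2 + \sqrt{5}} \approx 10.291$)
$O \left(-45\right) + 51 = 5 \sqrt{2 + \sqrt{5}} \left(-45\right) + 51 = - 225 \sqrt{2 + \sqrt{5}} + 51 = 51 - 225 \sqrt{2 + \sqrt{5}}$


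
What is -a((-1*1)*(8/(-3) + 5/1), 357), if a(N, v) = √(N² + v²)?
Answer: -7*√23410/3 ≈ -357.01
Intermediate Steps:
-a((-1*1)*(8/(-3) + 5/1), 357) = -√(((-1*1)*(8/(-3) + 5/1))² + 357²) = -√((-(8*(-⅓) + 5*1))² + 127449) = -√((-(-8/3 + 5))² + 127449) = -√((-1*7/3)² + 127449) = -√((-7/3)² + 127449) = -√(49/9 + 127449) = -√(1147090/9) = -7*√23410/3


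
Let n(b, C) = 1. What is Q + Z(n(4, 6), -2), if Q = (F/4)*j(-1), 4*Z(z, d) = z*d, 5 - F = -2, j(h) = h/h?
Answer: 5/4 ≈ 1.2500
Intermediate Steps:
j(h) = 1
F = 7 (F = 5 - 1*(-2) = 5 + 2 = 7)
Z(z, d) = d*z/4 (Z(z, d) = (z*d)/4 = (d*z)/4 = d*z/4)
Q = 7/4 (Q = (7/4)*1 = 7/4 ≈ 1.7500)
Q + Z(n(4, 6), -2) = 7/4 + (1/4)*(-2)*1 = 7/4 - 1/2 = 5/4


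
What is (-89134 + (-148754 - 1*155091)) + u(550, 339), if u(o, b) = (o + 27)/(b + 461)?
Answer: -314382623/800 ≈ -3.9298e+5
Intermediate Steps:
u(o, b) = (27 + o)/(461 + b)
(-89134 + (-148754 - 1*155091)) + u(550, 339) = (-89134 + (-148754 - 1*155091)) + (27 + 550)/(461 + 339) = (-89134 + (-148754 - 155091)) + 577/800 = (-89134 - 303845) + (1/800)*577 = -392979 + 577/800 = -314382623/800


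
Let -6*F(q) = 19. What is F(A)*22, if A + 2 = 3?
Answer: -209/3 ≈ -69.667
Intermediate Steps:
A = 1 (A = -2 + 3 = 1)
F(q) = -19/6 (F(q) = -⅙*19 = -19/6)
F(A)*22 = -19/6*22 = -209/3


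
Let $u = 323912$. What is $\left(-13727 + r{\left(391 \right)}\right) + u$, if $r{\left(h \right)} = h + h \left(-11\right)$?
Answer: $306275$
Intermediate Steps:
$r{\left(h \right)} = - 10 h$ ($r{\left(h \right)} = h - 11 h = - 10 h$)
$\left(-13727 + r{\left(391 \right)}\right) + u = \left(-13727 - 3910\right) + 323912 = -17637 + 323912 = 306275$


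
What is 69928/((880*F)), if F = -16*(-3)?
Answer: 8741/5280 ≈ 1.6555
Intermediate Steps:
F = 48
69928/((880*F)) = 69928/((880*48)) = 69928/42240 = 69928*(1/42240) = 8741/5280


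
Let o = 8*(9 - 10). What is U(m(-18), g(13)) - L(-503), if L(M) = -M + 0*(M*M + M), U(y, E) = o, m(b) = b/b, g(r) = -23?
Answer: -511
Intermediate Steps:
m(b) = 1
o = -8 (o = 8*(-1) = -8)
U(y, E) = -8
L(M) = -M (L(M) = -M + 0*(M² + M) = -M + 0*(M + M²) = -M + 0 = -M)
U(m(-18), g(13)) - L(-503) = -8 - (-1)*(-503) = -8 - 1*503 = -8 - 503 = -511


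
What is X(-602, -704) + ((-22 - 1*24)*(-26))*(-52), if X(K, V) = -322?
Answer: -62514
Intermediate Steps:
X(-602, -704) + ((-22 - 1*24)*(-26))*(-52) = -322 + ((-22 - 1*24)*(-26))*(-52) = -322 + ((-22 - 24)*(-26))*(-52) = -322 - 46*(-26)*(-52) = -322 + 1196*(-52) = -322 - 62192 = -62514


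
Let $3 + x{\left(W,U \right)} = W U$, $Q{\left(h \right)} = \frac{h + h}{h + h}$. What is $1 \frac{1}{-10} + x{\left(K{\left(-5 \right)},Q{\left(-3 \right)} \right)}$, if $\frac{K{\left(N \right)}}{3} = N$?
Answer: $- \frac{181}{10} \approx -18.1$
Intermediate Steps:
$K{\left(N \right)} = 3 N$
$Q{\left(h \right)} = 1$ ($Q{\left(h \right)} = \frac{2 h}{2 h} = 2 h \frac{1}{2 h} = 1$)
$x{\left(W,U \right)} = -3 + U W$ ($x{\left(W,U \right)} = -3 + W U = -3 + U W$)
$1 \frac{1}{-10} + x{\left(K{\left(-5 \right)},Q{\left(-3 \right)} \right)} = 1 \frac{1}{-10} + \left(-3 + 1 \cdot 3 \left(-5\right)\right) = 1 \left(- \frac{1}{10}\right) + \left(-3 + 1 \left(-15\right)\right) = - \frac{1}{10} - 18 = - \frac{181}{10}$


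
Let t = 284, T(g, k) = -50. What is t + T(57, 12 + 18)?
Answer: 234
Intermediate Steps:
t + T(57, 12 + 18) = 284 - 50 = 234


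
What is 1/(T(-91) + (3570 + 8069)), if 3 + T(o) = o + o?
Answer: 1/11454 ≈ 8.7306e-5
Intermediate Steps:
T(o) = -3 + 2*o (T(o) = -3 + (o + o) = -3 + 2*o)
1/(T(-91) + (3570 + 8069)) = 1/((-3 + 2*(-91)) + (3570 + 8069)) = 1/((-3 - 182) + 11639) = 1/(-185 + 11639) = 1/11454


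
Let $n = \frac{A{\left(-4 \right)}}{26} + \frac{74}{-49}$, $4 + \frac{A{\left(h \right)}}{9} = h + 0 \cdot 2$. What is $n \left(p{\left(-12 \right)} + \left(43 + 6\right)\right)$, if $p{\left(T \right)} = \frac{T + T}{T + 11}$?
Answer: $- \frac{198998}{637} \approx -312.4$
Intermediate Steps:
$p{\left(T \right)} = \frac{2 T}{11 + T}$
$A{\left(h \right)} = -36 + 9 h$ ($A{\left(h \right)} = -36 + 9 \left(h + 0 \cdot 2\right) = -36 + 9 \left(h + 0\right) = -36 + 9 h$)
$n = - \frac{2726}{637}$ ($n = \frac{-36 + 9 \left(-4\right)}{26} + \frac{74}{-49} = \left(-36 - 36\right) \frac{1}{26} + 74 \left(- \frac{1}{49}\right) = \left(-72\right) \frac{1}{26} - \frac{74}{49} = - \frac{36}{13} - \frac{74}{49} = - \frac{2726}{637} \approx -4.2794$)
$n \left(p{\left(-12 \right)} + \left(43 + 6\right)\right) = - \frac{2726 \left(2 \left(-12\right) \frac{1}{11 - 12} + \left(43 + 6\right)\right)}{637} = - \frac{2726 \left(2 \left(-12\right) \frac{1}{-1} + 49\right)}{637} = - \frac{2726 \left(2 \left(-12\right) \left(-1\right) + 49\right)}{637} = - \frac{2726 \left(24 + 49\right)}{637} = \left(- \frac{2726}{637}\right) 73 = - \frac{198998}{637}$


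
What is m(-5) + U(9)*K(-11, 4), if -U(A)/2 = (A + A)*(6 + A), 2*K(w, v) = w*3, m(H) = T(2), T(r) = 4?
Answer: 8914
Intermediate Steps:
m(H) = 4
K(w, v) = 3*w/2 (K(w, v) = (w*3)/2 = (3*w)/2 = 3*w/2)
U(A) = -4*A*(6 + A) (U(A) = -2*(A + A)*(6 + A) = -2*2*A*(6 + A) = -4*A*(6 + A))
m(-5) + U(9)*K(-11, 4) = 4 + (-4*9*(6 + 9))*((3/2)*(-11)) = 4 - 4*9*15*(-33/2) = 4 - 540*(-33/2) = 4 + 8910 = 8914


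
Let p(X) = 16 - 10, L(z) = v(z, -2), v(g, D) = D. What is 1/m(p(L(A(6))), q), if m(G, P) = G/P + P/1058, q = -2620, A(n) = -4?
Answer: -692990/1717687 ≈ -0.40344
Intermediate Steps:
L(z) = -2
p(X) = 6
m(G, P) = P/1058 + G/P (m(G, P) = G/P + P*(1/1058) = G/P + P/1058 = P/1058 + G/P)
1/m(p(L(A(6))), q) = 1/((1/1058)*(-2620) + 6/(-2620)) = 1/(-1310/529 + 6*(-1/2620)) = 1/(-1310/529 - 3/1310) = 1/(-1717687/692990) = -692990/1717687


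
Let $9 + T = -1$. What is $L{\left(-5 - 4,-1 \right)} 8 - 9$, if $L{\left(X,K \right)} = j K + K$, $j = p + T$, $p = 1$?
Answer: $55$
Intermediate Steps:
$T = -10$ ($T = -9 - 1 = -10$)
$j = -9$ ($j = 1 - 10 = -9$)
$L{\left(X,K \right)} = - 8 K$ ($L{\left(X,K \right)} = - 9 K + K = - 8 K$)
$L{\left(-5 - 4,-1 \right)} 8 - 9 = \left(-8\right) \left(-1\right) 8 - 9 = 8 \cdot 8 - 9 = 64 - 9 = 55$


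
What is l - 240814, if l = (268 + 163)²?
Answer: -55053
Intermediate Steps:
l = 185761 (l = 431² = 185761)
l - 240814 = 185761 - 240814 = -55053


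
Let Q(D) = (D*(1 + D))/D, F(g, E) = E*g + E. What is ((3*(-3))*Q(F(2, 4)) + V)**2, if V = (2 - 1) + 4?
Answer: 12544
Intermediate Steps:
F(g, E) = E + E*g
V = 5 (V = 1 + 4 = 5)
Q(D) = 1 + D
((3*(-3))*Q(F(2, 4)) + V)**2 = ((3*(-3))*(1 + 4*(1 + 2)) + 5)**2 = (-9*(1 + 4*3) + 5)**2 = (-9*(1 + 12) + 5)**2 = (-9*13 + 5)**2 = (-117 + 5)**2 = (-112)**2 = 12544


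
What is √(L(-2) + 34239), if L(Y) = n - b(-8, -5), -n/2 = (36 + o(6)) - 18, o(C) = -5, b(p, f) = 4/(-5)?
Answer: √855345/5 ≈ 184.97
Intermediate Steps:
b(p, f) = -⅘ (b(p, f) = 4*(-⅕) = -⅘)
n = -26 (n = -2*((36 - 5) - 18) = -2*(31 - 18) = -2*13 = -26)
L(Y) = -126/5 (L(Y) = -26 - 1*(-⅘) = -26 + ⅘ = -126/5)
√(L(-2) + 34239) = √(-126/5 + 34239) = √(171069/5) = √855345/5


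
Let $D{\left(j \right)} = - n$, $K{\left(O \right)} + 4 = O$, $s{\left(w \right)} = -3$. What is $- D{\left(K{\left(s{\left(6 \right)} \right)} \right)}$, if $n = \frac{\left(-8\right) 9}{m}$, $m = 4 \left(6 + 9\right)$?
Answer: $- \frac{6}{5} \approx -1.2$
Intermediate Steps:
$K{\left(O \right)} = -4 + O$
$m = 60$ ($m = 4 \cdot 15 = 60$)
$n = - \frac{6}{5}$ ($n = \frac{\left(-8\right) 9}{60} = \left(-72\right) \frac{1}{60} = - \frac{6}{5} \approx -1.2$)
$D{\left(j \right)} = \frac{6}{5}$ ($D{\left(j \right)} = \left(-1\right) \left(- \frac{6}{5}\right) = \frac{6}{5}$)
$- D{\left(K{\left(s{\left(6 \right)} \right)} \right)} = \left(-1\right) \frac{6}{5} = - \frac{6}{5}$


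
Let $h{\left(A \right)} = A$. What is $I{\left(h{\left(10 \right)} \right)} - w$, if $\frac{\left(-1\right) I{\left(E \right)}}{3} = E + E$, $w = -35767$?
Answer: $35707$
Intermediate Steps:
$I{\left(E \right)} = - 6 E$ ($I{\left(E \right)} = - 3 \left(E + E\right) = - 3 \cdot 2 E = - 6 E$)
$I{\left(h{\left(10 \right)} \right)} - w = \left(-6\right) 10 - -35767 = -60 + 35767 = 35707$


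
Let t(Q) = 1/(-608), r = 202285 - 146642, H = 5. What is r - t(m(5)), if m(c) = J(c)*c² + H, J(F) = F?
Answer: 33830945/608 ≈ 55643.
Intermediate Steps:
m(c) = 5 + c³ (m(c) = c*c² + 5 = c³ + 5 = 5 + c³)
r = 55643
t(Q) = -1/608
r - t(m(5)) = 55643 - 1*(-1/608) = 55643 + 1/608 = 33830945/608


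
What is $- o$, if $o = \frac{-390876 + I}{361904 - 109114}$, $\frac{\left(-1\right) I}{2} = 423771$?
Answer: $\frac{619209}{126395} \approx 4.899$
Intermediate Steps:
$I = -847542$ ($I = \left(-2\right) 423771 = -847542$)
$o = - \frac{619209}{126395}$ ($o = \frac{-390876 - 847542}{361904 - 109114} = - \frac{1238418}{252790} = \left(-1238418\right) \frac{1}{252790} = - \frac{619209}{126395} \approx -4.899$)
$- o = \left(-1\right) \left(- \frac{619209}{126395}\right) = \frac{619209}{126395}$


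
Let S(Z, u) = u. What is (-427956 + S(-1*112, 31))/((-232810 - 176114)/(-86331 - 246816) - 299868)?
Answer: 47520643325/33299905224 ≈ 1.4270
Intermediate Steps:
(-427956 + S(-1*112, 31))/((-232810 - 176114)/(-86331 - 246816) - 299868) = (-427956 + 31)/((-232810 - 176114)/(-86331 - 246816) - 299868) = -427925/(-408924/(-333147) - 299868) = -427925/(-408924*(-1/333147) - 299868) = -427925/(136308/111049 - 299868) = -427925/(-33299905224/111049) = -427925*(-111049/33299905224) = 47520643325/33299905224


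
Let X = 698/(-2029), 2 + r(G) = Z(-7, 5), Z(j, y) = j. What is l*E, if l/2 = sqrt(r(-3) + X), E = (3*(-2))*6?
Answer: -72*I*sqrt(38467811)/2029 ≈ -220.09*I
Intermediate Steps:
r(G) = -9 (r(G) = -2 - 7 = -9)
X = -698/2029 (X = 698*(-1/2029) = -698/2029 ≈ -0.34401)
E = -36 (E = -6*6 = -36)
l = 2*I*sqrt(38467811)/2029 (l = 2*sqrt(-9 - 698/2029) = 2*sqrt(-18959/2029) = 2*(I*sqrt(38467811)/2029) = 2*I*sqrt(38467811)/2029 ≈ 6.1136*I)
l*E = (2*I*sqrt(38467811)/2029)*(-36) = -72*I*sqrt(38467811)/2029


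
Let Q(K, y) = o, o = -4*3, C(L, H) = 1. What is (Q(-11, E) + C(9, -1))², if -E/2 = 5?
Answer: 121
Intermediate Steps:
E = -10 (E = -2*5 = -10)
o = -12
Q(K, y) = -12
(Q(-11, E) + C(9, -1))² = (-12 + 1)² = (-11)² = 121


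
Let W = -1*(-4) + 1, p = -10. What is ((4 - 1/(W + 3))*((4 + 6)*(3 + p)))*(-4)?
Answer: 1085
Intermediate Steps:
W = 5 (W = 4 + 1 = 5)
((4 - 1/(W + 3))*((4 + 6)*(3 + p)))*(-4) = ((4 - 1/(5 + 3))*((4 + 6)*(3 - 10)))*(-4) = ((4 - 1/8)*(10*(-7)))*(-4) = ((4 - 1*1/8)*(-70))*(-4) = ((4 - 1/8)*(-70))*(-4) = ((31/8)*(-70))*(-4) = -1085/4*(-4) = 1085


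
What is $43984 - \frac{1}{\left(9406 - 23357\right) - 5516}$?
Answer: $\frac{856236529}{19467} \approx 43984.0$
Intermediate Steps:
$43984 - \frac{1}{\left(9406 - 23357\right) - 5516} = 43984 - \frac{1}{-13951 - 5516} = 43984 - \frac{1}{-19467} = 43984 - - \frac{1}{19467} = 43984 + \frac{1}{19467} = \frac{856236529}{19467}$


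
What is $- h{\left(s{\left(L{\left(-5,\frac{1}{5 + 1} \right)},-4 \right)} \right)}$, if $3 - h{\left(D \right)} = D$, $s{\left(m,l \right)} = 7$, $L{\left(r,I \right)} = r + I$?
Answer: $4$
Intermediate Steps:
$L{\left(r,I \right)} = I + r$
$h{\left(D \right)} = 3 - D$
$- h{\left(s{\left(L{\left(-5,\frac{1}{5 + 1} \right)},-4 \right)} \right)} = - (3 - 7) = \left(-1\right) \left(-4\right) = 4$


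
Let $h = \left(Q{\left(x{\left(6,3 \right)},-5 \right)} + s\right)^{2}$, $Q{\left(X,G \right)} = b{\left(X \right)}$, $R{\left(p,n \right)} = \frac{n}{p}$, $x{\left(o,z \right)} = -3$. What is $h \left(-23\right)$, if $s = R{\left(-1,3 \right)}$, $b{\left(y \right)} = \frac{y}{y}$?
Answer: $-92$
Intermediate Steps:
$b{\left(y \right)} = 1$
$Q{\left(X,G \right)} = 1$
$s = -3$ ($s = \frac{3}{-1} = 3 \left(-1\right) = -3$)
$h = 4$ ($h = \left(1 - 3\right)^{2} = \left(-2\right)^{2} = 4$)
$h \left(-23\right) = 4 \left(-23\right) = -92$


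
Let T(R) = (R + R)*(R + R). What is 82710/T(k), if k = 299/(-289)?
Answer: 3454010955/178802 ≈ 19318.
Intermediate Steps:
k = -299/289 (k = 299*(-1/289) = -299/289 ≈ -1.0346)
T(R) = 4*R² (T(R) = (2*R)*(2*R) = 4*R²)
82710/T(k) = 82710/((4*(-299/289)²)) = 82710/((4*(89401/83521))) = 82710/(357604/83521) = 82710*(83521/357604) = 3454010955/178802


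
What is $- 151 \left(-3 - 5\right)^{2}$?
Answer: $-9664$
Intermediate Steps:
$- 151 \left(-3 - 5\right)^{2} = - 151 \left(-8\right)^{2} = \left(-151\right) 64 = -9664$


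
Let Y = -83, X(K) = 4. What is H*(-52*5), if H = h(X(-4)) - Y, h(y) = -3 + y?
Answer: -21840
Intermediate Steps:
H = 84 (H = (-3 + 4) - 1*(-83) = 1 + 83 = 84)
H*(-52*5) = 84*(-52*5) = 84*(-260) = -21840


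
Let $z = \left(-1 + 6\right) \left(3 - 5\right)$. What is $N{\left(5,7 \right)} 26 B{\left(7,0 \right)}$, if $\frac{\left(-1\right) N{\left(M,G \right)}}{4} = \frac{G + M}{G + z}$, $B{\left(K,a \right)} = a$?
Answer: $0$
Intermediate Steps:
$z = -10$ ($z = 5 \left(-2\right) = -10$)
$N{\left(M,G \right)} = - \frac{4 \left(G + M\right)}{-10 + G}$ ($N{\left(M,G \right)} = - 4 \frac{G + M}{G - 10} = - 4 \frac{G + M}{-10 + G} = - \frac{4 \left(G + M\right)}{-10 + G}$)
$N{\left(5,7 \right)} 26 B{\left(7,0 \right)} = \frac{4 \left(\left(-1\right) 7 - 5\right)}{-10 + 7} \cdot 26 \cdot 0 = \frac{4 \left(-7 - 5\right)}{-3} \cdot 26 \cdot 0 = 4 \left(- \frac{1}{3}\right) \left(-12\right) 26 \cdot 0 = 16 \cdot 26 \cdot 0 = 416 \cdot 0 = 0$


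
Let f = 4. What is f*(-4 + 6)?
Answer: 8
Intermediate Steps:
f*(-4 + 6) = 4*(-4 + 6) = 4*2 = 8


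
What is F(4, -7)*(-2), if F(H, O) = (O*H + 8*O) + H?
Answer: 160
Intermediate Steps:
F(H, O) = H + 8*O + H*O (F(H, O) = (H*O + 8*O) + H = (8*O + H*O) + H = H + 8*O + H*O)
F(4, -7)*(-2) = (4 + 8*(-7) + 4*(-7))*(-2) = (4 - 56 - 28)*(-2) = -80*(-2) = 160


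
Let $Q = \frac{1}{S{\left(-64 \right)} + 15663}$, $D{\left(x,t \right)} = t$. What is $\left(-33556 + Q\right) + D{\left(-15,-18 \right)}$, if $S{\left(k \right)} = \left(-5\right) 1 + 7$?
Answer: $- \frac{525936709}{15665} \approx -33574.0$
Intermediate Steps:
$S{\left(k \right)} = 2$ ($S{\left(k \right)} = -5 + 7 = 2$)
$Q = \frac{1}{15665}$ ($Q = \frac{1}{2 + 15663} = \frac{1}{15665} \approx 6.3837 \cdot 10^{-5}$)
$\left(-33556 + Q\right) + D{\left(-15,-18 \right)} = \left(-33556 + \frac{1}{15665}\right) - 18 = - \frac{525654739}{15665} - 18 = - \frac{525936709}{15665}$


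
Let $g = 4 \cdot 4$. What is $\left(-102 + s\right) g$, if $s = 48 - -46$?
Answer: $-128$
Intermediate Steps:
$s = 94$ ($s = 48 + 46 = 94$)
$g = 16$
$\left(-102 + s\right) g = \left(-102 + 94\right) 16 = \left(-8\right) 16 = -128$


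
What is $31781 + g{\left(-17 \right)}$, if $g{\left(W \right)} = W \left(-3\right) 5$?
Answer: $32036$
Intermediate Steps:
$g{\left(W \right)} = - 15 W$ ($g{\left(W \right)} = - 3 W 5 = - 15 W$)
$31781 + g{\left(-17 \right)} = 31781 - -255 = 31781 + 255 = 32036$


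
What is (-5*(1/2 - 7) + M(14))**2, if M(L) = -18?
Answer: 841/4 ≈ 210.25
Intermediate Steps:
(-5*(1/2 - 7) + M(14))**2 = (-5*(1/2 - 7) - 18)**2 = (-5*(-13/2) - 18)**2 = (65/2 - 18)**2 = (29/2)**2 = 841/4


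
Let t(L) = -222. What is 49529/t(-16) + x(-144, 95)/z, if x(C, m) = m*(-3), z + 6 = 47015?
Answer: -2328372031/10435998 ≈ -223.11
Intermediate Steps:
z = 47009 (z = -6 + 47015 = 47009)
x(C, m) = -3*m
49529/t(-16) + x(-144, 95)/z = 49529/(-222) - 3*95/47009 = 49529*(-1/222) - 285*1/47009 = -49529/222 - 285/47009 = -2328372031/10435998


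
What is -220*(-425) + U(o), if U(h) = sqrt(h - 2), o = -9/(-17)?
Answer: 93500 + 5*I*sqrt(17)/17 ≈ 93500.0 + 1.2127*I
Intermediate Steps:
o = 9/17 (o = -9*(-1/17) = 9/17 ≈ 0.52941)
U(h) = sqrt(-2 + h)
-220*(-425) + U(o) = -220*(-425) + sqrt(-2 + 9/17) = 93500 + sqrt(-25/17) = 93500 + 5*I*sqrt(17)/17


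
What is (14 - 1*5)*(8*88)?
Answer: 6336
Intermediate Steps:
(14 - 1*5)*(8*88) = (14 - 5)*704 = 9*704 = 6336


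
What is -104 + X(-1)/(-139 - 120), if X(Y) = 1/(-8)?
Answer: -215487/2072 ≈ -104.00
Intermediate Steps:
X(Y) = -1/8
-104 + X(-1)/(-139 - 120) = -104 - 1/8/(-139 - 120) = -104 - 1/8/(-259) = -104 - 1/259*(-1/8) = -104 + 1/2072 = -215487/2072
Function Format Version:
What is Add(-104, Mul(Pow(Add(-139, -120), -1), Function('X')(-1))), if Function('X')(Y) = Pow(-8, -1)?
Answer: Rational(-215487, 2072) ≈ -104.00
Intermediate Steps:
Function('X')(Y) = Rational(-1, 8)
Add(-104, Mul(Pow(Add(-139, -120), -1), Function('X')(-1))) = Add(-104, Mul(Pow(Add(-139, -120), -1), Rational(-1, 8))) = Add(-104, Mul(Pow(-259, -1), Rational(-1, 8))) = Add(-104, Mul(Rational(-1, 259), Rational(-1, 8))) = Add(-104, Rational(1, 2072)) = Rational(-215487, 2072)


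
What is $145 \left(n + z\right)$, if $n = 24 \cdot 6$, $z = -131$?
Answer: $1885$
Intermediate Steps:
$n = 144$
$145 \left(n + z\right) = 145 \left(144 - 131\right) = 145 \cdot 13 = 1885$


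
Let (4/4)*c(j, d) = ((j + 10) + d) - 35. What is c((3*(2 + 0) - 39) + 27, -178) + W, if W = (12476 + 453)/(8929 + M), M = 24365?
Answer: -6945517/33294 ≈ -208.61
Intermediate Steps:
c(j, d) = -25 + d + j (c(j, d) = ((j + 10) + d) - 35 = ((10 + j) + d) - 35 = (10 + d + j) - 35 = -25 + d + j)
W = 12929/33294 (W = (12476 + 453)/(8929 + 24365) = 12929/33294 ≈ 0.38833)
c((3*(2 + 0) - 39) + 27, -178) + W = (-25 - 178 + ((3*(2 + 0) - 39) + 27)) + 12929/33294 = (-25 - 178 + ((3*2 - 39) + 27)) + 12929/33294 = (-25 - 178 + ((6 - 39) + 27)) + 12929/33294 = (-25 - 178 + (-33 + 27)) + 12929/33294 = (-25 - 178 - 6) + 12929/33294 = -209 + 12929/33294 = -6945517/33294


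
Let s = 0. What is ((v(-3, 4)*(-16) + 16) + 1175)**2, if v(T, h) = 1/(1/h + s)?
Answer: 1270129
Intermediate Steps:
v(T, h) = h (v(T, h) = 1/(1/h + 0) = 1/(1/h) = h)
((v(-3, 4)*(-16) + 16) + 1175)**2 = ((4*(-16) + 16) + 1175)**2 = ((-64 + 16) + 1175)**2 = (-48 + 1175)**2 = 1127**2 = 1270129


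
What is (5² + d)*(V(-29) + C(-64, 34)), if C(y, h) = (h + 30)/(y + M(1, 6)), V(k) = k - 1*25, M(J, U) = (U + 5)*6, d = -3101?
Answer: 67672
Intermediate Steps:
M(J, U) = 30 + 6*U (M(J, U) = (5 + U)*6 = 30 + 6*U)
V(k) = -25 + k (V(k) = k - 25 = -25 + k)
C(y, h) = (30 + h)/(66 + y) (C(y, h) = (h + 30)/(y + (30 + 6*6)) = (30 + h)/(y + (30 + 36)) = (30 + h)/(y + 66) = (30 + h)/(66 + y))
(5² + d)*(V(-29) + C(-64, 34)) = (5² - 3101)*((-25 - 29) + (30 + 34)/(66 - 64)) = (25 - 3101)*(-54 + 64/2) = -3076*(-54 + (½)*64) = -3076*(-54 + 32) = -3076*(-22) = 67672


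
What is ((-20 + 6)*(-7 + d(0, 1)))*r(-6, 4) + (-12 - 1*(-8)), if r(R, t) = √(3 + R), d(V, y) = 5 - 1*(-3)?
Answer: -4 - 14*I*√3 ≈ -4.0 - 24.249*I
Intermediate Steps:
d(V, y) = 8 (d(V, y) = 5 + 3 = 8)
((-20 + 6)*(-7 + d(0, 1)))*r(-6, 4) + (-12 - 1*(-8)) = ((-20 + 6)*(-7 + 8))*√(3 - 6) + (-12 - 1*(-8)) = (-14*1)*√(-3) + (-12 + 8) = -14*I*√3 - 4 = -4 - 14*I*√3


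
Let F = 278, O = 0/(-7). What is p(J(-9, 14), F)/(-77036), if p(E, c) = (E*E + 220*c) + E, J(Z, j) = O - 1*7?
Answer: -30601/38518 ≈ -0.79446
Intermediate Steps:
O = 0 (O = 0*(-⅐) = 0)
J(Z, j) = -7 (J(Z, j) = 0 - 1*7 = 0 - 7 = -7)
p(E, c) = E + E² + 220*c (p(E, c) = (E² + 220*c) + E = E + E² + 220*c)
p(J(-9, 14), F)/(-77036) = (-7 + (-7)² + 220*278)/(-77036) = (-7 + 49 + 61160)*(-1/77036) = 61202*(-1/77036) = -30601/38518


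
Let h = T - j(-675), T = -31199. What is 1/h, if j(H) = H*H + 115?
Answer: -1/486939 ≈ -2.0536e-6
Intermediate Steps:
j(H) = 115 + H² (j(H) = H² + 115 = 115 + H²)
h = -486939 (h = -31199 - (115 + (-675)²) = -31199 - (115 + 455625) = -31199 - 1*455740 = -31199 - 455740 = -486939)
1/h = 1/(-486939) = -1/486939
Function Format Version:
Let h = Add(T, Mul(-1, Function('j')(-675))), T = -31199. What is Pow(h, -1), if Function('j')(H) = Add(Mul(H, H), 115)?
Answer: Rational(-1, 486939) ≈ -2.0536e-6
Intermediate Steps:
Function('j')(H) = Add(115, Pow(H, 2)) (Function('j')(H) = Add(Pow(H, 2), 115) = Add(115, Pow(H, 2)))
h = -486939 (h = Add(-31199, Mul(-1, Add(115, Pow(-675, 2)))) = Add(-31199, Mul(-1, Add(115, 455625))) = Add(-31199, Mul(-1, 455740)) = Add(-31199, -455740) = -486939)
Pow(h, -1) = Pow(-486939, -1) = Rational(-1, 486939)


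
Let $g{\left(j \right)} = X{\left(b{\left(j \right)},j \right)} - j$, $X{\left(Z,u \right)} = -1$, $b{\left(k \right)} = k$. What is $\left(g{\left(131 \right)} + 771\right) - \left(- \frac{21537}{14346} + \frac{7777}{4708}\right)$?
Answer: $\frac{217921747}{341116} \approx 638.85$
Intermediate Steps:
$g{\left(j \right)} = -1 - j$
$\left(g{\left(131 \right)} + 771\right) - \left(- \frac{21537}{14346} + \frac{7777}{4708}\right) = \left(\left(-1 - 131\right) + 771\right) - \left(- \frac{21537}{14346} + \frac{7777}{4708}\right) = \left(\left(-1 - 131\right) + 771\right) - \left(\left(-21537\right) \frac{1}{14346} + 7777 \cdot \frac{1}{4708}\right) = \left(-132 + 771\right) - \left(- \frac{2393}{1594} + \frac{707}{428}\right) = 639 - \frac{51377}{341116} = \frac{217921747}{341116}$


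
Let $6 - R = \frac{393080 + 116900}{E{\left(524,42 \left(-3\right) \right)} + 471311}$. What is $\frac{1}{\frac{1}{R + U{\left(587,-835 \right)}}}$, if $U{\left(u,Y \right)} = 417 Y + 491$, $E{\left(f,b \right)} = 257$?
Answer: $- \frac{40990940111}{117892} \approx -3.477 \cdot 10^{5}$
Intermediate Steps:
$U{\left(u,Y \right)} = 491 + 417 Y$
$R = \frac{579857}{117892}$ ($R = 6 - \frac{393080 + 116900}{257 + 471311} = 6 - \frac{509980}{471568} = 6 - 509980 \cdot \frac{1}{471568} = 6 - \frac{127495}{117892} = \frac{579857}{117892} \approx 4.9185$)
$\frac{1}{\frac{1}{R + U{\left(587,-835 \right)}}} = \frac{1}{\frac{1}{\frac{579857}{117892} + \left(491 + 417 \left(-835\right)\right)}} = \frac{1}{\frac{1}{\frac{579857}{117892} + \left(491 - 348195\right)}} = \frac{1}{\frac{1}{\frac{579857}{117892} - 347704}} = \frac{1}{\frac{1}{- \frac{40990940111}{117892}}} = \frac{1}{- \frac{117892}{40990940111}} = - \frac{40990940111}{117892}$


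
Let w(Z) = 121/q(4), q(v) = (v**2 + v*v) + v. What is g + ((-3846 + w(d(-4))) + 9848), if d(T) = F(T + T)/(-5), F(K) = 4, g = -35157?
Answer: -1049459/36 ≈ -29152.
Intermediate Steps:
q(v) = v + 2*v**2 (q(v) = (v**2 + v**2) + v = 2*v**2 + v = v + 2*v**2)
d(T) = -4/5 (d(T) = 4/(-5) = 4*(-1/5) = -4/5)
w(Z) = 121/36 (w(Z) = 121/((4*(1 + 2*4))) = 121/((4*(1 + 8))) = 121/((4*9)) = 121/36)
g + ((-3846 + w(d(-4))) + 9848) = -35157 + ((-3846 + 121/36) + 9848) = -35157 + (-138335/36 + 9848) = -35157 + 216193/36 = -1049459/36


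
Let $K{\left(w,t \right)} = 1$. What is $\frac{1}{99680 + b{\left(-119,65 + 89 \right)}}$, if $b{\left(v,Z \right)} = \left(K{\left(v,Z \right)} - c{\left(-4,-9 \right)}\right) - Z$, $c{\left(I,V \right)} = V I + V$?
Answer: $\frac{1}{99500} \approx 1.005 \cdot 10^{-5}$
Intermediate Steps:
$c{\left(I,V \right)} = V + I V$ ($c{\left(I,V \right)} = I V + V = V + I V$)
$b{\left(v,Z \right)} = -26 - Z$ ($b{\left(v,Z \right)} = \left(1 - - 9 \left(1 - 4\right)\right) - Z = \left(1 - \left(-9\right) \left(-3\right)\right) - Z = \left(1 - 27\right) - Z = -26 - Z$)
$\frac{1}{99680 + b{\left(-119,65 + 89 \right)}} = \frac{1}{99680 - 180} = \frac{1}{99500}$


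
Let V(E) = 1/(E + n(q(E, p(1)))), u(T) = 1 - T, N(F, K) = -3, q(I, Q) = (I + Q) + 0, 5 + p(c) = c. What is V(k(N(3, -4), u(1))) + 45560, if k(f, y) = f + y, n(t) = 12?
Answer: 410041/9 ≈ 45560.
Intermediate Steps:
p(c) = -5 + c
q(I, Q) = I + Q
V(E) = 1/(12 + E) (V(E) = 1/(E + 12) = 1/(12 + E))
V(k(N(3, -4), u(1))) + 45560 = 1/(12 + (-3 + (1 - 1*1))) + 45560 = 1/(12 + (-3 + (1 - 1))) + 45560 = 1/(12 + (-3 + 0)) + 45560 = 1/(12 - 3) + 45560 = 1/9 + 45560 = 410041/9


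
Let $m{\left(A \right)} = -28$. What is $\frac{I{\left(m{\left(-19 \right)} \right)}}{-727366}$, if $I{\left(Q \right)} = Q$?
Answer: $\frac{14}{363683} \approx 3.8495 \cdot 10^{-5}$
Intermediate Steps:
$\frac{I{\left(m{\left(-19 \right)} \right)}}{-727366} = - \frac{28}{-727366} = \left(-28\right) \left(- \frac{1}{727366}\right) = \frac{14}{363683}$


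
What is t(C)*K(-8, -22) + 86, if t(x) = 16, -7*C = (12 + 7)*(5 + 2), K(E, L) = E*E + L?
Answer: 758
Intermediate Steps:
K(E, L) = L + E² (K(E, L) = E² + L = L + E²)
C = -19 (C = -(12 + 7)*(5 + 2)/7 = -19*7/7 = -⅐*133 = -19)
t(C)*K(-8, -22) + 86 = 16*(-22 + (-8)²) + 86 = 16*(-22 + 64) + 86 = 16*42 + 86 = 672 + 86 = 758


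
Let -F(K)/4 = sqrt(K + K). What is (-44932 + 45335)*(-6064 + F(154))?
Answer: -2443792 - 3224*sqrt(77) ≈ -2.4721e+6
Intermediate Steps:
F(K) = -4*sqrt(2)*sqrt(K) (F(K) = -4*sqrt(K + K) = -4*sqrt(2)*sqrt(K))
(-44932 + 45335)*(-6064 + F(154)) = (-44932 + 45335)*(-6064 - 4*sqrt(2)*sqrt(154)) = 403*(-6064 - 8*sqrt(77)) = -2443792 - 3224*sqrt(77)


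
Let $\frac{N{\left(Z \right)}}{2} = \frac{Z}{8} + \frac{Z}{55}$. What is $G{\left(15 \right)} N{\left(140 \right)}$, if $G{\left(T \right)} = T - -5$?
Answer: $\frac{8820}{11} \approx 801.82$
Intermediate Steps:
$G{\left(T \right)} = 5 + T$ ($G{\left(T \right)} = T + 5 = 5 + T$)
$N{\left(Z \right)} = \frac{63 Z}{220}$ ($N{\left(Z \right)} = 2 \left(\frac{Z}{8} + \frac{Z}{55}\right) = 2 \frac{63 Z}{440} = \frac{63 Z}{220}$)
$G{\left(15 \right)} N{\left(140 \right)} = \left(5 + 15\right) \frac{63}{220} \cdot 140 = 20 \cdot \frac{441}{11} = \frac{8820}{11}$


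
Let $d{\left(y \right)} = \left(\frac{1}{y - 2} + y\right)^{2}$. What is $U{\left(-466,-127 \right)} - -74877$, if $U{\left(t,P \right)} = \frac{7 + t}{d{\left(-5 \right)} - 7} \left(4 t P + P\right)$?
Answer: $- \frac{5250035310}{953} \approx -5.509 \cdot 10^{6}$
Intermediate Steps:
$d{\left(y \right)} = \left(y + \frac{1}{-2 + y}\right)^{2}$ ($d{\left(y \right)} = \left(\frac{1}{-2 + y} + y\right)^{2} = \left(y + \frac{1}{-2 + y}\right)^{2}$)
$U{\left(t,P \right)} = \left(\frac{343}{953} + \frac{49 t}{953}\right) \left(P + 4 P t\right)$ ($U{\left(t,P \right)} = \frac{7 + t}{\frac{\left(1 + \left(-5\right)^{2} - -10\right)^{2}}{\left(-2 - 5\right)^{2}} - 7} \left(4 t P + P\right) = \frac{7 + t}{\frac{\left(1 + 25 + 10\right)^{2}}{49} - 7} \left(4 P t + P\right) = \frac{7 + t}{\frac{36^{2}}{49} - 7} \left(P + 4 P t\right) = \frac{7 + t}{\frac{1}{49} \cdot 1296 - 7} \left(P + 4 P t\right) = \frac{7 + t}{\frac{1296}{49} - 7} \left(P + 4 P t\right) = \frac{7 + t}{\frac{953}{49}} \left(P + 4 P t\right) = \left(7 + t\right) \frac{49}{953} \left(P + 4 P t\right) = \left(\frac{343}{953} + \frac{49 t}{953}\right) \left(P + 4 P t\right)$)
$U{\left(-466,-127 \right)} - -74877 = \frac{49}{953} \left(-127\right) \left(7 + 4 \left(-466\right)^{2} + 29 \left(-466\right)\right) - -74877 = \frac{49}{953} \left(-127\right) \left(7 + 4 \cdot 217156 - 13514\right) + 74877 = \frac{49}{953} \left(-127\right) \left(7 + 868624 - 13514\right) + 74877 = \frac{49}{953} \left(-127\right) 855117 + 74877 = - \frac{5321393091}{953} + 74877 = - \frac{5250035310}{953}$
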